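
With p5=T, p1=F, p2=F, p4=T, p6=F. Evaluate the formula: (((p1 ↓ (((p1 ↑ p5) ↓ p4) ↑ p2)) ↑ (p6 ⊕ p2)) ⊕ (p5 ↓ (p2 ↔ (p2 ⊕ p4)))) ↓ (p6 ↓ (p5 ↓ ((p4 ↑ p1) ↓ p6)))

F

p1 ↑ p5 = F ↑ T = T
(p1 ↑ p5) ↓ p4 = T ↓ T = F
((p1 ↑ p5) ↓ p4) ↑ p2 = F ↑ F = T
p1 ↓ (((p1 ↑ p5) ↓ p4) ↑ p2) = F ↓ T = F
p6 ⊕ p2 = F ⊕ F = F
(p1 ↓ (((p1 ↑ p5) ↓ p4) ↑ p2)) ↑ (p6 ⊕ p2) = F ↑ F = T
p2 ⊕ p4 = F ⊕ T = T
p2 ↔ (p2 ⊕ p4) = F ↔ T = F
p5 ↓ (p2 ↔ (p2 ⊕ p4)) = T ↓ F = F
((p1 ↓ (((p1 ↑ p5) ↓ p4) ↑ p2)) ↑ (p6 ⊕ p2)) ⊕ (p5 ↓ (p2 ↔ (p2 ⊕ p4))) = T ⊕ F = T
p4 ↑ p1 = T ↑ F = T
(p4 ↑ p1) ↓ p6 = T ↓ F = F
p5 ↓ ((p4 ↑ p1) ↓ p6) = T ↓ F = F
p6 ↓ (p5 ↓ ((p4 ↑ p1) ↓ p6)) = F ↓ F = T
(((p1 ↓ (((p1 ↑ p5) ↓ p4) ↑ p2)) ↑ (p6 ⊕ p2)) ⊕ (p5 ↓ (p2 ↔ (p2 ⊕ p4)))) ↓ (p6 ↓ (p5 ↓ ((p4 ↑ p1) ↓ p6))) = T ↓ T = F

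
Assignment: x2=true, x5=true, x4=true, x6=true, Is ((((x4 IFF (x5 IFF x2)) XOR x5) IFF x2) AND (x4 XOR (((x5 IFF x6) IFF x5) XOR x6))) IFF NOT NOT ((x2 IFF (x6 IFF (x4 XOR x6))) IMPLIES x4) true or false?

x5 IFF x2 = true IFF true = true
x4 IFF (x5 IFF x2) = true IFF true = true
(x4 IFF (x5 IFF x2)) XOR x5 = true XOR true = false
((x4 IFF (x5 IFF x2)) XOR x5) IFF x2 = false IFF true = false
x5 IFF x6 = true IFF true = true
(x5 IFF x6) IFF x5 = true IFF true = true
((x5 IFF x6) IFF x5) XOR x6 = true XOR true = false
x4 XOR (((x5 IFF x6) IFF x5) XOR x6) = true XOR false = true
(((x4 IFF (x5 IFF x2)) XOR x5) IFF x2) AND (x4 XOR (((x5 IFF x6) IFF x5) XOR x6)) = false AND true = false
x4 XOR x6 = true XOR true = false
x6 IFF (x4 XOR x6) = true IFF false = false
x2 IFF (x6 IFF (x4 XOR x6)) = true IFF false = false
(x2 IFF (x6 IFF (x4 XOR x6))) IMPLIES x4 = false IMPLIES true = true
NOT ((x2 IFF (x6 IFF (x4 XOR x6))) IMPLIES x4) = NOT true = false
NOT NOT ((x2 IFF (x6 IFF (x4 XOR x6))) IMPLIES x4) = NOT false = true
((((x4 IFF (x5 IFF x2)) XOR x5) IFF x2) AND (x4 XOR (((x5 IFF x6) IFF x5) XOR x6))) IFF NOT NOT ((x2 IFF (x6 IFF (x4 XOR x6))) IMPLIES x4) = false IFF true = false

false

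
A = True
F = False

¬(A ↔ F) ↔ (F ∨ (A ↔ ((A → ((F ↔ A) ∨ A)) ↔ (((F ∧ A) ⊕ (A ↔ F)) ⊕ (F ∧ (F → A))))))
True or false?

A ↔ F = True ↔ False = False
¬(A ↔ F) = ¬False = True
F ↔ A = False ↔ True = False
(F ↔ A) ∨ A = False ∨ True = True
A → ((F ↔ A) ∨ A) = True → True = True
F ∧ A = False ∧ True = False
A ↔ F = True ↔ False = False
(F ∧ A) ⊕ (A ↔ F) = False ⊕ False = False
F → A = False → True = True
F ∧ (F → A) = False ∧ True = False
((F ∧ A) ⊕ (A ↔ F)) ⊕ (F ∧ (F → A)) = False ⊕ False = False
(A → ((F ↔ A) ∨ A)) ↔ (((F ∧ A) ⊕ (A ↔ F)) ⊕ (F ∧ (F → A))) = True ↔ False = False
A ↔ ((A → ((F ↔ A) ∨ A)) ↔ (((F ∧ A) ⊕ (A ↔ F)) ⊕ (F ∧ (F → A)))) = True ↔ False = False
F ∨ (A ↔ ((A → ((F ↔ A) ∨ A)) ↔ (((F ∧ A) ⊕ (A ↔ F)) ⊕ (F ∧ (F → A))))) = False ∨ False = False
¬(A ↔ F) ↔ (F ∨ (A ↔ ((A → ((F ↔ A) ∨ A)) ↔ (((F ∧ A) ⊕ (A ↔ F)) ⊕ (F ∧ (F → A)))))) = True ↔ False = False

False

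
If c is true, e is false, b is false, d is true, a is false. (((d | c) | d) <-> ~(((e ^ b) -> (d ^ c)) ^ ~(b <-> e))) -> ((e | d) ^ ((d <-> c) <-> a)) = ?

T

d | c = T | T = T
(d | c) | d = T | T = T
e ^ b = F ^ F = F
d ^ c = T ^ T = F
(e ^ b) -> (d ^ c) = F -> F = T
b <-> e = F <-> F = T
~(b <-> e) = ~T = F
((e ^ b) -> (d ^ c)) ^ ~(b <-> e) = T ^ F = T
~(((e ^ b) -> (d ^ c)) ^ ~(b <-> e)) = ~T = F
((d | c) | d) <-> ~(((e ^ b) -> (d ^ c)) ^ ~(b <-> e)) = T <-> F = F
e | d = F | T = T
d <-> c = T <-> T = T
(d <-> c) <-> a = T <-> F = F
(e | d) ^ ((d <-> c) <-> a) = T ^ F = T
(((d | c) | d) <-> ~(((e ^ b) -> (d ^ c)) ^ ~(b <-> e))) -> ((e | d) ^ ((d <-> c) <-> a)) = F -> T = T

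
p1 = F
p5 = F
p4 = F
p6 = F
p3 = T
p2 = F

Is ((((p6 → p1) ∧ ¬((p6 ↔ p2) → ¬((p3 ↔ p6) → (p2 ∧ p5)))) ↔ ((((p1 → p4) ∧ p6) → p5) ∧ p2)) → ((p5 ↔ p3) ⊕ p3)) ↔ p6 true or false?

F

p6 → p1 = F → F = T
p6 ↔ p2 = F ↔ F = T
p3 ↔ p6 = T ↔ F = F
p2 ∧ p5 = F ∧ F = F
(p3 ↔ p6) → (p2 ∧ p5) = F → F = T
¬((p3 ↔ p6) → (p2 ∧ p5)) = ¬T = F
(p6 ↔ p2) → ¬((p3 ↔ p6) → (p2 ∧ p5)) = T → F = F
¬((p6 ↔ p2) → ¬((p3 ↔ p6) → (p2 ∧ p5))) = ¬F = T
(p6 → p1) ∧ ¬((p6 ↔ p2) → ¬((p3 ↔ p6) → (p2 ∧ p5))) = T ∧ T = T
p1 → p4 = F → F = T
(p1 → p4) ∧ p6 = T ∧ F = F
((p1 → p4) ∧ p6) → p5 = F → F = T
(((p1 → p4) ∧ p6) → p5) ∧ p2 = T ∧ F = F
((p6 → p1) ∧ ¬((p6 ↔ p2) → ¬((p3 ↔ p6) → (p2 ∧ p5)))) ↔ ((((p1 → p4) ∧ p6) → p5) ∧ p2) = T ↔ F = F
p5 ↔ p3 = F ↔ T = F
(p5 ↔ p3) ⊕ p3 = F ⊕ T = T
(((p6 → p1) ∧ ¬((p6 ↔ p2) → ¬((p3 ↔ p6) → (p2 ∧ p5)))) ↔ ((((p1 → p4) ∧ p6) → p5) ∧ p2)) → ((p5 ↔ p3) ⊕ p3) = F → T = T
((((p6 → p1) ∧ ¬((p6 ↔ p2) → ¬((p3 ↔ p6) → (p2 ∧ p5)))) ↔ ((((p1 → p4) ∧ p6) → p5) ∧ p2)) → ((p5 ↔ p3) ⊕ p3)) ↔ p6 = T ↔ F = F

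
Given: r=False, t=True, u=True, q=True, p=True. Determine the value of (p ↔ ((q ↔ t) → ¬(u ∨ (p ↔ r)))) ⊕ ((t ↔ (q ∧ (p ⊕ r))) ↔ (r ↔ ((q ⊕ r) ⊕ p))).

q ↔ t = True ↔ True = True
p ↔ r = True ↔ False = False
u ∨ (p ↔ r) = True ∨ False = True
¬(u ∨ (p ↔ r)) = ¬True = False
(q ↔ t) → ¬(u ∨ (p ↔ r)) = True → False = False
p ↔ ((q ↔ t) → ¬(u ∨ (p ↔ r))) = True ↔ False = False
p ⊕ r = True ⊕ False = True
q ∧ (p ⊕ r) = True ∧ True = True
t ↔ (q ∧ (p ⊕ r)) = True ↔ True = True
q ⊕ r = True ⊕ False = True
(q ⊕ r) ⊕ p = True ⊕ True = False
r ↔ ((q ⊕ r) ⊕ p) = False ↔ False = True
(t ↔ (q ∧ (p ⊕ r))) ↔ (r ↔ ((q ⊕ r) ⊕ p)) = True ↔ True = True
(p ↔ ((q ↔ t) → ¬(u ∨ (p ↔ r)))) ⊕ ((t ↔ (q ∧ (p ⊕ r))) ↔ (r ↔ ((q ⊕ r) ⊕ p))) = False ⊕ True = True

True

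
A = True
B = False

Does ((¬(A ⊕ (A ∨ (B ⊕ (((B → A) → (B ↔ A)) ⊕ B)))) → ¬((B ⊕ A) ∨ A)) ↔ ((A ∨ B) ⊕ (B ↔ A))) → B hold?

B → A = False → True = True
B ↔ A = False ↔ True = False
(B → A) → (B ↔ A) = True → False = False
((B → A) → (B ↔ A)) ⊕ B = False ⊕ False = False
B ⊕ (((B → A) → (B ↔ A)) ⊕ B) = False ⊕ False = False
A ∨ (B ⊕ (((B → A) → (B ↔ A)) ⊕ B)) = True ∨ False = True
A ⊕ (A ∨ (B ⊕ (((B → A) → (B ↔ A)) ⊕ B))) = True ⊕ True = False
¬(A ⊕ (A ∨ (B ⊕ (((B → A) → (B ↔ A)) ⊕ B)))) = ¬False = True
B ⊕ A = False ⊕ True = True
(B ⊕ A) ∨ A = True ∨ True = True
¬((B ⊕ A) ∨ A) = ¬True = False
¬(A ⊕ (A ∨ (B ⊕ (((B → A) → (B ↔ A)) ⊕ B)))) → ¬((B ⊕ A) ∨ A) = True → False = False
A ∨ B = True ∨ False = True
B ↔ A = False ↔ True = False
(A ∨ B) ⊕ (B ↔ A) = True ⊕ False = True
(¬(A ⊕ (A ∨ (B ⊕ (((B → A) → (B ↔ A)) ⊕ B)))) → ¬((B ⊕ A) ∨ A)) ↔ ((A ∨ B) ⊕ (B ↔ A)) = False ↔ True = False
((¬(A ⊕ (A ∨ (B ⊕ (((B → A) → (B ↔ A)) ⊕ B)))) → ¬((B ⊕ A) ∨ A)) ↔ ((A ∨ B) ⊕ (B ↔ A))) → B = False → False = True

True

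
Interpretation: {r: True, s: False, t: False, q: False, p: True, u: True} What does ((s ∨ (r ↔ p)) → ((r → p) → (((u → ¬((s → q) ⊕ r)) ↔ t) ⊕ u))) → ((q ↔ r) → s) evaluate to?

r ↔ p = True ↔ True = True
s ∨ (r ↔ p) = False ∨ True = True
r → p = True → True = True
s → q = False → False = True
(s → q) ⊕ r = True ⊕ True = False
¬((s → q) ⊕ r) = ¬False = True
u → ¬((s → q) ⊕ r) = True → True = True
(u → ¬((s → q) ⊕ r)) ↔ t = True ↔ False = False
((u → ¬((s → q) ⊕ r)) ↔ t) ⊕ u = False ⊕ True = True
(r → p) → (((u → ¬((s → q) ⊕ r)) ↔ t) ⊕ u) = True → True = True
(s ∨ (r ↔ p)) → ((r → p) → (((u → ¬((s → q) ⊕ r)) ↔ t) ⊕ u)) = True → True = True
q ↔ r = False ↔ True = False
(q ↔ r) → s = False → False = True
((s ∨ (r ↔ p)) → ((r → p) → (((u → ¬((s → q) ⊕ r)) ↔ t) ⊕ u))) → ((q ↔ r) → s) = True → True = True

True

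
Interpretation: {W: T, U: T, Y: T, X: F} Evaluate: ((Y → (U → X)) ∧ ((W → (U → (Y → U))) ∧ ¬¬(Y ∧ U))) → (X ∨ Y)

T

Substituting W=T, U=T, Y=T, X=F:
U → X = T → F = F
Y → (U → X) = T → F = F
Y → U = T → T = T
U → (Y → U) = T → T = T
W → (U → (Y → U)) = T → T = T
Y ∧ U = T ∧ T = T
¬(Y ∧ U) = ¬T = F
¬¬(Y ∧ U) = ¬F = T
(W → (U → (Y → U))) ∧ ¬¬(Y ∧ U) = T ∧ T = T
(Y → (U → X)) ∧ ((W → (U → (Y → U))) ∧ ¬¬(Y ∧ U)) = F ∧ T = F
X ∨ Y = F ∨ T = T
((Y → (U → X)) ∧ ((W → (U → (Y → U))) ∧ ¬¬(Y ∧ U))) → (X ∨ Y) = F → T = T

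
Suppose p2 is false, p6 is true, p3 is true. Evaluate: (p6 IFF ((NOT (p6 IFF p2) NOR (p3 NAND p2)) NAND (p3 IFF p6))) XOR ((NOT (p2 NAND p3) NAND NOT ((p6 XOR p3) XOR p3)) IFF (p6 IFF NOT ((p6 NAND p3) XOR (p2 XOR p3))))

Substituting p2=F, p6=T, p3=T:
p6 IFF p2 = T IFF F = F
NOT (p6 IFF p2) = NOT F = T
p3 NAND p2 = T NAND F = T
NOT (p6 IFF p2) NOR (p3 NAND p2) = T NOR T = F
p3 IFF p6 = T IFF T = T
(NOT (p6 IFF p2) NOR (p3 NAND p2)) NAND (p3 IFF p6) = F NAND T = T
p6 IFF ((NOT (p6 IFF p2) NOR (p3 NAND p2)) NAND (p3 IFF p6)) = T IFF T = T
p2 NAND p3 = F NAND T = T
NOT (p2 NAND p3) = NOT T = F
p6 XOR p3 = T XOR T = F
(p6 XOR p3) XOR p3 = F XOR T = T
NOT ((p6 XOR p3) XOR p3) = NOT T = F
NOT (p2 NAND p3) NAND NOT ((p6 XOR p3) XOR p3) = F NAND F = T
p6 NAND p3 = T NAND T = F
p2 XOR p3 = F XOR T = T
(p6 NAND p3) XOR (p2 XOR p3) = F XOR T = T
NOT ((p6 NAND p3) XOR (p2 XOR p3)) = NOT T = F
p6 IFF NOT ((p6 NAND p3) XOR (p2 XOR p3)) = T IFF F = F
(NOT (p2 NAND p3) NAND NOT ((p6 XOR p3) XOR p3)) IFF (p6 IFF NOT ((p6 NAND p3) XOR (p2 XOR p3))) = T IFF F = F
(p6 IFF ((NOT (p6 IFF p2) NOR (p3 NAND p2)) NAND (p3 IFF p6))) XOR ((NOT (p2 NAND p3) NAND NOT ((p6 XOR p3) XOR p3)) IFF (p6 IFF NOT ((p6 NAND p3) XOR (p2 XOR p3)))) = T XOR F = T

T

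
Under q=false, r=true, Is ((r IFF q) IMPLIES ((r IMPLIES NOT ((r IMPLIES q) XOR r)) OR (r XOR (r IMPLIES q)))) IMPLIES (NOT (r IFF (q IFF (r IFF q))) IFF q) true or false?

r IFF q = true IFF false = false
r IMPLIES q = true IMPLIES false = false
(r IMPLIES q) XOR r = false XOR true = true
NOT ((r IMPLIES q) XOR r) = NOT true = false
r IMPLIES NOT ((r IMPLIES q) XOR r) = true IMPLIES false = false
r IMPLIES q = true IMPLIES false = false
r XOR (r IMPLIES q) = true XOR false = true
(r IMPLIES NOT ((r IMPLIES q) XOR r)) OR (r XOR (r IMPLIES q)) = false OR true = true
(r IFF q) IMPLIES ((r IMPLIES NOT ((r IMPLIES q) XOR r)) OR (r XOR (r IMPLIES q))) = false IMPLIES true = true
r IFF q = true IFF false = false
q IFF (r IFF q) = false IFF false = true
r IFF (q IFF (r IFF q)) = true IFF true = true
NOT (r IFF (q IFF (r IFF q))) = NOT true = false
NOT (r IFF (q IFF (r IFF q))) IFF q = false IFF false = true
((r IFF q) IMPLIES ((r IMPLIES NOT ((r IMPLIES q) XOR r)) OR (r XOR (r IMPLIES q)))) IMPLIES (NOT (r IFF (q IFF (r IFF q))) IFF q) = true IMPLIES true = true

true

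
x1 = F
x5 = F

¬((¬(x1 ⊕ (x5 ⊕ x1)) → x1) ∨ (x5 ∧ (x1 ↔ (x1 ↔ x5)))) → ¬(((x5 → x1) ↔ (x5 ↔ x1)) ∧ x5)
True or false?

T

x5 ⊕ x1 = F ⊕ F = F
x1 ⊕ (x5 ⊕ x1) = F ⊕ F = F
¬(x1 ⊕ (x5 ⊕ x1)) = ¬F = T
¬(x1 ⊕ (x5 ⊕ x1)) → x1 = T → F = F
x1 ↔ x5 = F ↔ F = T
x1 ↔ (x1 ↔ x5) = F ↔ T = F
x5 ∧ (x1 ↔ (x1 ↔ x5)) = F ∧ F = F
(¬(x1 ⊕ (x5 ⊕ x1)) → x1) ∨ (x5 ∧ (x1 ↔ (x1 ↔ x5))) = F ∨ F = F
¬((¬(x1 ⊕ (x5 ⊕ x1)) → x1) ∨ (x5 ∧ (x1 ↔ (x1 ↔ x5)))) = ¬F = T
x5 → x1 = F → F = T
x5 ↔ x1 = F ↔ F = T
(x5 → x1) ↔ (x5 ↔ x1) = T ↔ T = T
((x5 → x1) ↔ (x5 ↔ x1)) ∧ x5 = T ∧ F = F
¬(((x5 → x1) ↔ (x5 ↔ x1)) ∧ x5) = ¬F = T
¬((¬(x1 ⊕ (x5 ⊕ x1)) → x1) ∨ (x5 ∧ (x1 ↔ (x1 ↔ x5)))) → ¬(((x5 → x1) ↔ (x5 ↔ x1)) ∧ x5) = T → T = T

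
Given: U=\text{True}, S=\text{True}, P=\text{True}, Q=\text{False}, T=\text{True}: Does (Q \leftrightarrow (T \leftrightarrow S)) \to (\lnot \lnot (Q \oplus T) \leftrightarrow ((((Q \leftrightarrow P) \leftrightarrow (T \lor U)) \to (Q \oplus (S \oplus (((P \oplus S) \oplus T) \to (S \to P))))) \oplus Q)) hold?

T \leftrightarrow S = \text{True} \leftrightarrow \text{True} = \text{True}
Q \leftrightarrow (T \leftrightarrow S) = \text{False} \leftrightarrow \text{True} = \text{False}
Q \oplus T = \text{False} \oplus \text{True} = \text{True}
\lnot (Q \oplus T) = \lnot \text{True} = \text{False}
\lnot \lnot (Q \oplus T) = \lnot \text{False} = \text{True}
Q \leftrightarrow P = \text{False} \leftrightarrow \text{True} = \text{False}
T \lor U = \text{True} \lor \text{True} = \text{True}
(Q \leftrightarrow P) \leftrightarrow (T \lor U) = \text{False} \leftrightarrow \text{True} = \text{False}
P \oplus S = \text{True} \oplus \text{True} = \text{False}
(P \oplus S) \oplus T = \text{False} \oplus \text{True} = \text{True}
S \to P = \text{True} \to \text{True} = \text{True}
((P \oplus S) \oplus T) \to (S \to P) = \text{True} \to \text{True} = \text{True}
S \oplus (((P \oplus S) \oplus T) \to (S \to P)) = \text{True} \oplus \text{True} = \text{False}
Q \oplus (S \oplus (((P \oplus S) \oplus T) \to (S \to P))) = \text{False} \oplus \text{False} = \text{False}
((Q \leftrightarrow P) \leftrightarrow (T \lor U)) \to (Q \oplus (S \oplus (((P \oplus S) \oplus T) \to (S \to P)))) = \text{False} \to \text{False} = \text{True}
(((Q \leftrightarrow P) \leftrightarrow (T \lor U)) \to (Q \oplus (S \oplus (((P \oplus S) \oplus T) \to (S \to P))))) \oplus Q = \text{True} \oplus \text{False} = \text{True}
\lnot \lnot (Q \oplus T) \leftrightarrow ((((Q \leftrightarrow P) \leftrightarrow (T \lor U)) \to (Q \oplus (S \oplus (((P \oplus S) \oplus T) \to (S \to P))))) \oplus Q) = \text{True} \leftrightarrow \text{True} = \text{True}
(Q \leftrightarrow (T \leftrightarrow S)) \to (\lnot \lnot (Q \oplus T) \leftrightarrow ((((Q \leftrightarrow P) \leftrightarrow (T \lor U)) \to (Q \oplus (S \oplus (((P \oplus S) \oplus T) \to (S \to P))))) \oplus Q)) = \text{False} \to \text{True} = \text{True}

\text{True}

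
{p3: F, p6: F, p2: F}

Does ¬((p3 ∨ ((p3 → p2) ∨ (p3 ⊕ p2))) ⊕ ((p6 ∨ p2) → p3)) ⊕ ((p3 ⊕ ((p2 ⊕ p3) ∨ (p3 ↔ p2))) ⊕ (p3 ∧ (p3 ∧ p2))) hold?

p3 → p2 = F → F = T
p3 ⊕ p2 = F ⊕ F = F
(p3 → p2) ∨ (p3 ⊕ p2) = T ∨ F = T
p3 ∨ ((p3 → p2) ∨ (p3 ⊕ p2)) = F ∨ T = T
p6 ∨ p2 = F ∨ F = F
(p6 ∨ p2) → p3 = F → F = T
(p3 ∨ ((p3 → p2) ∨ (p3 ⊕ p2))) ⊕ ((p6 ∨ p2) → p3) = T ⊕ T = F
¬((p3 ∨ ((p3 → p2) ∨ (p3 ⊕ p2))) ⊕ ((p6 ∨ p2) → p3)) = ¬F = T
p2 ⊕ p3 = F ⊕ F = F
p3 ↔ p2 = F ↔ F = T
(p2 ⊕ p3) ∨ (p3 ↔ p2) = F ∨ T = T
p3 ⊕ ((p2 ⊕ p3) ∨ (p3 ↔ p2)) = F ⊕ T = T
p3 ∧ p2 = F ∧ F = F
p3 ∧ (p3 ∧ p2) = F ∧ F = F
(p3 ⊕ ((p2 ⊕ p3) ∨ (p3 ↔ p2))) ⊕ (p3 ∧ (p3 ∧ p2)) = T ⊕ F = T
¬((p3 ∨ ((p3 → p2) ∨ (p3 ⊕ p2))) ⊕ ((p6 ∨ p2) → p3)) ⊕ ((p3 ⊕ ((p2 ⊕ p3) ∨ (p3 ↔ p2))) ⊕ (p3 ∧ (p3 ∧ p2))) = T ⊕ T = F

F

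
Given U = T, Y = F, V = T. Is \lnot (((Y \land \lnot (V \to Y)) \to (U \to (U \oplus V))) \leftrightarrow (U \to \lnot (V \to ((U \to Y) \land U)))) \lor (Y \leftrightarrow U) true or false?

V \to Y = T \to F = F
\lnot (V \to Y) = \lnot F = T
Y \land \lnot (V \to Y) = F \land T = F
U \oplus V = T \oplus T = F
U \to (U \oplus V) = T \to F = F
(Y \land \lnot (V \to Y)) \to (U \to (U \oplus V)) = F \to F = T
U \to Y = T \to F = F
(U \to Y) \land U = F \land T = F
V \to ((U \to Y) \land U) = T \to F = F
\lnot (V \to ((U \to Y) \land U)) = \lnot F = T
U \to \lnot (V \to ((U \to Y) \land U)) = T \to T = T
((Y \land \lnot (V \to Y)) \to (U \to (U \oplus V))) \leftrightarrow (U \to \lnot (V \to ((U \to Y) \land U))) = T \leftrightarrow T = T
\lnot (((Y \land \lnot (V \to Y)) \to (U \to (U \oplus V))) \leftrightarrow (U \to \lnot (V \to ((U \to Y) \land U)))) = \lnot T = F
Y \leftrightarrow U = F \leftrightarrow T = F
\lnot (((Y \land \lnot (V \to Y)) \to (U \to (U \oplus V))) \leftrightarrow (U \to \lnot (V \to ((U \to Y) \land U)))) \lor (Y \leftrightarrow U) = F \lor F = F

F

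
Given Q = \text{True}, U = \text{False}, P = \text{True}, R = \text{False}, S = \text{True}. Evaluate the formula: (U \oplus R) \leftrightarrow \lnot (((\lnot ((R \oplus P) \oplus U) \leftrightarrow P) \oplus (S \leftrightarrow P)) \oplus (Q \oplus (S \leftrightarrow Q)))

\text{True}

Substituting Q=\text{True}, U=\text{False}, P=\text{True}, R=\text{False}, S=\text{True}:
U \oplus R = \text{False} \oplus \text{False} = \text{False}
R \oplus P = \text{False} \oplus \text{True} = \text{True}
(R \oplus P) \oplus U = \text{True} \oplus \text{False} = \text{True}
\lnot ((R \oplus P) \oplus U) = \lnot \text{True} = \text{False}
\lnot ((R \oplus P) \oplus U) \leftrightarrow P = \text{False} \leftrightarrow \text{True} = \text{False}
S \leftrightarrow P = \text{True} \leftrightarrow \text{True} = \text{True}
(\lnot ((R \oplus P) \oplus U) \leftrightarrow P) \oplus (S \leftrightarrow P) = \text{False} \oplus \text{True} = \text{True}
S \leftrightarrow Q = \text{True} \leftrightarrow \text{True} = \text{True}
Q \oplus (S \leftrightarrow Q) = \text{True} \oplus \text{True} = \text{False}
((\lnot ((R \oplus P) \oplus U) \leftrightarrow P) \oplus (S \leftrightarrow P)) \oplus (Q \oplus (S \leftrightarrow Q)) = \text{True} \oplus \text{False} = \text{True}
\lnot (((\lnot ((R \oplus P) \oplus U) \leftrightarrow P) \oplus (S \leftrightarrow P)) \oplus (Q \oplus (S \leftrightarrow Q))) = \lnot \text{True} = \text{False}
(U \oplus R) \leftrightarrow \lnot (((\lnot ((R \oplus P) \oplus U) \leftrightarrow P) \oplus (S \leftrightarrow P)) \oplus (Q \oplus (S \leftrightarrow Q))) = \text{False} \leftrightarrow \text{False} = \text{True}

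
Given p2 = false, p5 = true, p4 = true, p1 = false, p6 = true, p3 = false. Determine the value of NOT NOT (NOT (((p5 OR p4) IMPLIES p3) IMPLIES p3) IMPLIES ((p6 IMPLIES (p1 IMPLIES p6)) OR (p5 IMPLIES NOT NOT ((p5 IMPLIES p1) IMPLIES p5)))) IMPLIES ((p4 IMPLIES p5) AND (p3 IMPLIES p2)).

true

p5 OR p4 = true OR true = true
(p5 OR p4) IMPLIES p3 = true IMPLIES false = false
((p5 OR p4) IMPLIES p3) IMPLIES p3 = false IMPLIES false = true
NOT (((p5 OR p4) IMPLIES p3) IMPLIES p3) = NOT true = false
p1 IMPLIES p6 = false IMPLIES true = true
p6 IMPLIES (p1 IMPLIES p6) = true IMPLIES true = true
p5 IMPLIES p1 = true IMPLIES false = false
(p5 IMPLIES p1) IMPLIES p5 = false IMPLIES true = true
NOT ((p5 IMPLIES p1) IMPLIES p5) = NOT true = false
NOT NOT ((p5 IMPLIES p1) IMPLIES p5) = NOT false = true
p5 IMPLIES NOT NOT ((p5 IMPLIES p1) IMPLIES p5) = true IMPLIES true = true
(p6 IMPLIES (p1 IMPLIES p6)) OR (p5 IMPLIES NOT NOT ((p5 IMPLIES p1) IMPLIES p5)) = true OR true = true
NOT (((p5 OR p4) IMPLIES p3) IMPLIES p3) IMPLIES ((p6 IMPLIES (p1 IMPLIES p6)) OR (p5 IMPLIES NOT NOT ((p5 IMPLIES p1) IMPLIES p5))) = false IMPLIES true = true
NOT (NOT (((p5 OR p4) IMPLIES p3) IMPLIES p3) IMPLIES ((p6 IMPLIES (p1 IMPLIES p6)) OR (p5 IMPLIES NOT NOT ((p5 IMPLIES p1) IMPLIES p5)))) = NOT true = false
NOT NOT (NOT (((p5 OR p4) IMPLIES p3) IMPLIES p3) IMPLIES ((p6 IMPLIES (p1 IMPLIES p6)) OR (p5 IMPLIES NOT NOT ((p5 IMPLIES p1) IMPLIES p5)))) = NOT false = true
p4 IMPLIES p5 = true IMPLIES true = true
p3 IMPLIES p2 = false IMPLIES false = true
(p4 IMPLIES p5) AND (p3 IMPLIES p2) = true AND true = true
NOT NOT (NOT (((p5 OR p4) IMPLIES p3) IMPLIES p3) IMPLIES ((p6 IMPLIES (p1 IMPLIES p6)) OR (p5 IMPLIES NOT NOT ((p5 IMPLIES p1) IMPLIES p5)))) IMPLIES ((p4 IMPLIES p5) AND (p3 IMPLIES p2)) = true IMPLIES true = true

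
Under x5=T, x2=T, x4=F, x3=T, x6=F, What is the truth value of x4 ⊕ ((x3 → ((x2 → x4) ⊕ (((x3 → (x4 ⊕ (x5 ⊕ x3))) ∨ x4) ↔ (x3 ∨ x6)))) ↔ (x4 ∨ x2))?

F

x2 → x4 = T → F = F
x5 ⊕ x3 = T ⊕ T = F
x4 ⊕ (x5 ⊕ x3) = F ⊕ F = F
x3 → (x4 ⊕ (x5 ⊕ x3)) = T → F = F
(x3 → (x4 ⊕ (x5 ⊕ x3))) ∨ x4 = F ∨ F = F
x3 ∨ x6 = T ∨ F = T
((x3 → (x4 ⊕ (x5 ⊕ x3))) ∨ x4) ↔ (x3 ∨ x6) = F ↔ T = F
(x2 → x4) ⊕ (((x3 → (x4 ⊕ (x5 ⊕ x3))) ∨ x4) ↔ (x3 ∨ x6)) = F ⊕ F = F
x3 → ((x2 → x4) ⊕ (((x3 → (x4 ⊕ (x5 ⊕ x3))) ∨ x4) ↔ (x3 ∨ x6))) = T → F = F
x4 ∨ x2 = F ∨ T = T
(x3 → ((x2 → x4) ⊕ (((x3 → (x4 ⊕ (x5 ⊕ x3))) ∨ x4) ↔ (x3 ∨ x6)))) ↔ (x4 ∨ x2) = F ↔ T = F
x4 ⊕ ((x3 → ((x2 → x4) ⊕ (((x3 → (x4 ⊕ (x5 ⊕ x3))) ∨ x4) ↔ (x3 ∨ x6)))) ↔ (x4 ∨ x2)) = F ⊕ F = F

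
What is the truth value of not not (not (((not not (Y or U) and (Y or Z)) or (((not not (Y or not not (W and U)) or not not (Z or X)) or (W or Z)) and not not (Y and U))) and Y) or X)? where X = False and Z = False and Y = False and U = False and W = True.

Y or U = False or False = False
not (Y or U) = not False = True
not not (Y or U) = not True = False
Y or Z = False or False = False
not not (Y or U) and (Y or Z) = False and False = False
W and U = True and False = False
not (W and U) = not False = True
not not (W and U) = not True = False
Y or not not (W and U) = False or False = False
not (Y or not not (W and U)) = not False = True
not not (Y or not not (W and U)) = not True = False
Z or X = False or False = False
not (Z or X) = not False = True
not not (Z or X) = not True = False
not not (Y or not not (W and U)) or not not (Z or X) = False or False = False
W or Z = True or False = True
(not not (Y or not not (W and U)) or not not (Z or X)) or (W or Z) = False or True = True
Y and U = False and False = False
not (Y and U) = not False = True
not not (Y and U) = not True = False
((not not (Y or not not (W and U)) or not not (Z or X)) or (W or Z)) and not not (Y and U) = True and False = False
(not not (Y or U) and (Y or Z)) or (((not not (Y or not not (W and U)) or not not (Z or X)) or (W or Z)) and not not (Y and U)) = False or False = False
((not not (Y or U) and (Y or Z)) or (((not not (Y or not not (W and U)) or not not (Z or X)) or (W or Z)) and not not (Y and U))) and Y = False and False = False
not (((not not (Y or U) and (Y or Z)) or (((not not (Y or not not (W and U)) or not not (Z or X)) or (W or Z)) and not not (Y and U))) and Y) = not False = True
not (((not not (Y or U) and (Y or Z)) or (((not not (Y or not not (W and U)) or not not (Z or X)) or (W or Z)) and not not (Y and U))) and Y) or X = True or False = True
not (not (((not not (Y or U) and (Y or Z)) or (((not not (Y or not not (W and U)) or not not (Z or X)) or (W or Z)) and not not (Y and U))) and Y) or X) = not True = False
not not (not (((not not (Y or U) and (Y or Z)) or (((not not (Y or not not (W and U)) or not not (Z or X)) or (W or Z)) and not not (Y and U))) and Y) or X) = not False = True

True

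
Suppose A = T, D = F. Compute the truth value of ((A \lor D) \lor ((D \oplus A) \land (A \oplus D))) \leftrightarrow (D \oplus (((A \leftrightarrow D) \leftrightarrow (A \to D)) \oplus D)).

T

A \lor D = T \lor F = T
D \oplus A = F \oplus T = T
A \oplus D = T \oplus F = T
(D \oplus A) \land (A \oplus D) = T \land T = T
(A \lor D) \lor ((D \oplus A) \land (A \oplus D)) = T \lor T = T
A \leftrightarrow D = T \leftrightarrow F = F
A \to D = T \to F = F
(A \leftrightarrow D) \leftrightarrow (A \to D) = F \leftrightarrow F = T
((A \leftrightarrow D) \leftrightarrow (A \to D)) \oplus D = T \oplus F = T
D \oplus (((A \leftrightarrow D) \leftrightarrow (A \to D)) \oplus D) = F \oplus T = T
((A \lor D) \lor ((D \oplus A) \land (A \oplus D))) \leftrightarrow (D \oplus (((A \leftrightarrow D) \leftrightarrow (A \to D)) \oplus D)) = T \leftrightarrow T = T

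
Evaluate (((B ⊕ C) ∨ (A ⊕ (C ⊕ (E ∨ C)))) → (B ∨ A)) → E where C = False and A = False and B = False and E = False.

Substituting C=False, A=False, B=False, E=False:
B ⊕ C = False ⊕ False = False
E ∨ C = False ∨ False = False
C ⊕ (E ∨ C) = False ⊕ False = False
A ⊕ (C ⊕ (E ∨ C)) = False ⊕ False = False
(B ⊕ C) ∨ (A ⊕ (C ⊕ (E ∨ C))) = False ∨ False = False
B ∨ A = False ∨ False = False
((B ⊕ C) ∨ (A ⊕ (C ⊕ (E ∨ C)))) → (B ∨ A) = False → False = True
(((B ⊕ C) ∨ (A ⊕ (C ⊕ (E ∨ C)))) → (B ∨ A)) → E = True → False = False

False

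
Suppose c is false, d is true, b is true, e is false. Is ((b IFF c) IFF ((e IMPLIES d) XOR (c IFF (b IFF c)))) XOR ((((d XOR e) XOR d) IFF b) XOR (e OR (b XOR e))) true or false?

F

b IFF c = T IFF F = F
e IMPLIES d = F IMPLIES T = T
b IFF c = T IFF F = F
c IFF (b IFF c) = F IFF F = T
(e IMPLIES d) XOR (c IFF (b IFF c)) = T XOR T = F
(b IFF c) IFF ((e IMPLIES d) XOR (c IFF (b IFF c))) = F IFF F = T
d XOR e = T XOR F = T
(d XOR e) XOR d = T XOR T = F
((d XOR e) XOR d) IFF b = F IFF T = F
b XOR e = T XOR F = T
e OR (b XOR e) = F OR T = T
(((d XOR e) XOR d) IFF b) XOR (e OR (b XOR e)) = F XOR T = T
((b IFF c) IFF ((e IMPLIES d) XOR (c IFF (b IFF c)))) XOR ((((d XOR e) XOR d) IFF b) XOR (e OR (b XOR e))) = T XOR T = F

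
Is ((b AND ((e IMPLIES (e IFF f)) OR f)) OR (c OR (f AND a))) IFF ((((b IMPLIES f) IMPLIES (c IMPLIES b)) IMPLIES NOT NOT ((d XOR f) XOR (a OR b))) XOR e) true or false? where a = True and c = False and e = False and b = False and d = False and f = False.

False

Substituting a=True, c=False, e=False, b=False, d=False, f=False:
e IFF f = False IFF False = True
e IMPLIES (e IFF f) = False IMPLIES True = True
(e IMPLIES (e IFF f)) OR f = True OR False = True
b AND ((e IMPLIES (e IFF f)) OR f) = False AND True = False
f AND a = False AND True = False
c OR (f AND a) = False OR False = False
(b AND ((e IMPLIES (e IFF f)) OR f)) OR (c OR (f AND a)) = False OR False = False
b IMPLIES f = False IMPLIES False = True
c IMPLIES b = False IMPLIES False = True
(b IMPLIES f) IMPLIES (c IMPLIES b) = True IMPLIES True = True
d XOR f = False XOR False = False
a OR b = True OR False = True
(d XOR f) XOR (a OR b) = False XOR True = True
NOT ((d XOR f) XOR (a OR b)) = NOT True = False
NOT NOT ((d XOR f) XOR (a OR b)) = NOT False = True
((b IMPLIES f) IMPLIES (c IMPLIES b)) IMPLIES NOT NOT ((d XOR f) XOR (a OR b)) = True IMPLIES True = True
(((b IMPLIES f) IMPLIES (c IMPLIES b)) IMPLIES NOT NOT ((d XOR f) XOR (a OR b))) XOR e = True XOR False = True
((b AND ((e IMPLIES (e IFF f)) OR f)) OR (c OR (f AND a))) IFF ((((b IMPLIES f) IMPLIES (c IMPLIES b)) IMPLIES NOT NOT ((d XOR f) XOR (a OR b))) XOR e) = False IFF True = False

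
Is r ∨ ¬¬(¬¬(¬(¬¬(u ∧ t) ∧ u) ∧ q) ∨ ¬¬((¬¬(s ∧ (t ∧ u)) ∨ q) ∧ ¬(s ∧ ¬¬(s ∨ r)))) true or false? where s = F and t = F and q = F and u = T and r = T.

u ∧ t = T ∧ F = F
¬(u ∧ t) = ¬F = T
¬¬(u ∧ t) = ¬T = F
¬¬(u ∧ t) ∧ u = F ∧ T = F
¬(¬¬(u ∧ t) ∧ u) = ¬F = T
¬(¬¬(u ∧ t) ∧ u) ∧ q = T ∧ F = F
¬(¬(¬¬(u ∧ t) ∧ u) ∧ q) = ¬F = T
¬¬(¬(¬¬(u ∧ t) ∧ u) ∧ q) = ¬T = F
t ∧ u = F ∧ T = F
s ∧ (t ∧ u) = F ∧ F = F
¬(s ∧ (t ∧ u)) = ¬F = T
¬¬(s ∧ (t ∧ u)) = ¬T = F
¬¬(s ∧ (t ∧ u)) ∨ q = F ∨ F = F
s ∨ r = F ∨ T = T
¬(s ∨ r) = ¬T = F
¬¬(s ∨ r) = ¬F = T
s ∧ ¬¬(s ∨ r) = F ∧ T = F
¬(s ∧ ¬¬(s ∨ r)) = ¬F = T
(¬¬(s ∧ (t ∧ u)) ∨ q) ∧ ¬(s ∧ ¬¬(s ∨ r)) = F ∧ T = F
¬((¬¬(s ∧ (t ∧ u)) ∨ q) ∧ ¬(s ∧ ¬¬(s ∨ r))) = ¬F = T
¬¬((¬¬(s ∧ (t ∧ u)) ∨ q) ∧ ¬(s ∧ ¬¬(s ∨ r))) = ¬T = F
¬¬(¬(¬¬(u ∧ t) ∧ u) ∧ q) ∨ ¬¬((¬¬(s ∧ (t ∧ u)) ∨ q) ∧ ¬(s ∧ ¬¬(s ∨ r))) = F ∨ F = F
¬(¬¬(¬(¬¬(u ∧ t) ∧ u) ∧ q) ∨ ¬¬((¬¬(s ∧ (t ∧ u)) ∨ q) ∧ ¬(s ∧ ¬¬(s ∨ r)))) = ¬F = T
¬¬(¬¬(¬(¬¬(u ∧ t) ∧ u) ∧ q) ∨ ¬¬((¬¬(s ∧ (t ∧ u)) ∨ q) ∧ ¬(s ∧ ¬¬(s ∨ r)))) = ¬T = F
r ∨ ¬¬(¬¬(¬(¬¬(u ∧ t) ∧ u) ∧ q) ∨ ¬¬((¬¬(s ∧ (t ∧ u)) ∨ q) ∧ ¬(s ∧ ¬¬(s ∨ r)))) = T ∨ F = T

T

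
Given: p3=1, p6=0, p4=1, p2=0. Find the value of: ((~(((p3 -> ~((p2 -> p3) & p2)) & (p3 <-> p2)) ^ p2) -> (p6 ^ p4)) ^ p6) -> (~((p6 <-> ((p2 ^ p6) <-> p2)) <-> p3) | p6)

Substituting p3=1, p6=0, p4=1, p2=0:
p2 -> p3 = 0 -> 1 = 1
(p2 -> p3) & p2 = 1 & 0 = 0
~((p2 -> p3) & p2) = ~0 = 1
p3 -> ~((p2 -> p3) & p2) = 1 -> 1 = 1
p3 <-> p2 = 1 <-> 0 = 0
(p3 -> ~((p2 -> p3) & p2)) & (p3 <-> p2) = 1 & 0 = 0
((p3 -> ~((p2 -> p3) & p2)) & (p3 <-> p2)) ^ p2 = 0 ^ 0 = 0
~(((p3 -> ~((p2 -> p3) & p2)) & (p3 <-> p2)) ^ p2) = ~0 = 1
p6 ^ p4 = 0 ^ 1 = 1
~(((p3 -> ~((p2 -> p3) & p2)) & (p3 <-> p2)) ^ p2) -> (p6 ^ p4) = 1 -> 1 = 1
(~(((p3 -> ~((p2 -> p3) & p2)) & (p3 <-> p2)) ^ p2) -> (p6 ^ p4)) ^ p6 = 1 ^ 0 = 1
p2 ^ p6 = 0 ^ 0 = 0
(p2 ^ p6) <-> p2 = 0 <-> 0 = 1
p6 <-> ((p2 ^ p6) <-> p2) = 0 <-> 1 = 0
(p6 <-> ((p2 ^ p6) <-> p2)) <-> p3 = 0 <-> 1 = 0
~((p6 <-> ((p2 ^ p6) <-> p2)) <-> p3) = ~0 = 1
~((p6 <-> ((p2 ^ p6) <-> p2)) <-> p3) | p6 = 1 | 0 = 1
((~(((p3 -> ~((p2 -> p3) & p2)) & (p3 <-> p2)) ^ p2) -> (p6 ^ p4)) ^ p6) -> (~((p6 <-> ((p2 ^ p6) <-> p2)) <-> p3) | p6) = 1 -> 1 = 1

1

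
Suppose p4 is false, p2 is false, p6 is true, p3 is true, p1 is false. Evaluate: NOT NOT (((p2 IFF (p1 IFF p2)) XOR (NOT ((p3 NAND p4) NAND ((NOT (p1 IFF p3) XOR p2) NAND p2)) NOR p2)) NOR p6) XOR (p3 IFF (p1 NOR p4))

Substituting p4=False, p2=False, p6=True, p3=True, p1=False:
p1 IFF p2 = False IFF False = True
p2 IFF (p1 IFF p2) = False IFF True = False
p3 NAND p4 = True NAND False = True
p1 IFF p3 = False IFF True = False
NOT (p1 IFF p3) = NOT False = True
NOT (p1 IFF p3) XOR p2 = True XOR False = True
(NOT (p1 IFF p3) XOR p2) NAND p2 = True NAND False = True
(p3 NAND p4) NAND ((NOT (p1 IFF p3) XOR p2) NAND p2) = True NAND True = False
NOT ((p3 NAND p4) NAND ((NOT (p1 IFF p3) XOR p2) NAND p2)) = NOT False = True
NOT ((p3 NAND p4) NAND ((NOT (p1 IFF p3) XOR p2) NAND p2)) NOR p2 = True NOR False = False
(p2 IFF (p1 IFF p2)) XOR (NOT ((p3 NAND p4) NAND ((NOT (p1 IFF p3) XOR p2) NAND p2)) NOR p2) = False XOR False = False
((p2 IFF (p1 IFF p2)) XOR (NOT ((p3 NAND p4) NAND ((NOT (p1 IFF p3) XOR p2) NAND p2)) NOR p2)) NOR p6 = False NOR True = False
NOT (((p2 IFF (p1 IFF p2)) XOR (NOT ((p3 NAND p4) NAND ((NOT (p1 IFF p3) XOR p2) NAND p2)) NOR p2)) NOR p6) = NOT False = True
NOT NOT (((p2 IFF (p1 IFF p2)) XOR (NOT ((p3 NAND p4) NAND ((NOT (p1 IFF p3) XOR p2) NAND p2)) NOR p2)) NOR p6) = NOT True = False
p1 NOR p4 = False NOR False = True
p3 IFF (p1 NOR p4) = True IFF True = True
NOT NOT (((p2 IFF (p1 IFF p2)) XOR (NOT ((p3 NAND p4) NAND ((NOT (p1 IFF p3) XOR p2) NAND p2)) NOR p2)) NOR p6) XOR (p3 IFF (p1 NOR p4)) = False XOR True = True

True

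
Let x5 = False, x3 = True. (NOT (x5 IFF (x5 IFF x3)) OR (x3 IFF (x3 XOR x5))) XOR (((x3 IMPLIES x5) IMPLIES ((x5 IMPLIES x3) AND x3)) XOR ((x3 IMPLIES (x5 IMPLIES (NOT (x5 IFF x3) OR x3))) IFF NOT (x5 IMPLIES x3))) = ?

False

Substituting x5=False, x3=True:
x5 IFF x3 = False IFF True = False
x5 IFF (x5 IFF x3) = False IFF False = True
NOT (x5 IFF (x5 IFF x3)) = NOT True = False
x3 XOR x5 = True XOR False = True
x3 IFF (x3 XOR x5) = True IFF True = True
NOT (x5 IFF (x5 IFF x3)) OR (x3 IFF (x3 XOR x5)) = False OR True = True
x3 IMPLIES x5 = True IMPLIES False = False
x5 IMPLIES x3 = False IMPLIES True = True
(x5 IMPLIES x3) AND x3 = True AND True = True
(x3 IMPLIES x5) IMPLIES ((x5 IMPLIES x3) AND x3) = False IMPLIES True = True
x5 IFF x3 = False IFF True = False
NOT (x5 IFF x3) = NOT False = True
NOT (x5 IFF x3) OR x3 = True OR True = True
x5 IMPLIES (NOT (x5 IFF x3) OR x3) = False IMPLIES True = True
x3 IMPLIES (x5 IMPLIES (NOT (x5 IFF x3) OR x3)) = True IMPLIES True = True
x5 IMPLIES x3 = False IMPLIES True = True
NOT (x5 IMPLIES x3) = NOT True = False
(x3 IMPLIES (x5 IMPLIES (NOT (x5 IFF x3) OR x3))) IFF NOT (x5 IMPLIES x3) = True IFF False = False
((x3 IMPLIES x5) IMPLIES ((x5 IMPLIES x3) AND x3)) XOR ((x3 IMPLIES (x5 IMPLIES (NOT (x5 IFF x3) OR x3))) IFF NOT (x5 IMPLIES x3)) = True XOR False = True
(NOT (x5 IFF (x5 IFF x3)) OR (x3 IFF (x3 XOR x5))) XOR (((x3 IMPLIES x5) IMPLIES ((x5 IMPLIES x3) AND x3)) XOR ((x3 IMPLIES (x5 IMPLIES (NOT (x5 IFF x3) OR x3))) IFF NOT (x5 IMPLIES x3))) = True XOR True = False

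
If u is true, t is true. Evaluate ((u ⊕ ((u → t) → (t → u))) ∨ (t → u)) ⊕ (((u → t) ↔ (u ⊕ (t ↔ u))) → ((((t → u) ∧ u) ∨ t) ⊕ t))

False

u → t = True → True = True
t → u = True → True = True
(u → t) → (t → u) = True → True = True
u ⊕ ((u → t) → (t → u)) = True ⊕ True = False
t → u = True → True = True
(u ⊕ ((u → t) → (t → u))) ∨ (t → u) = False ∨ True = True
u → t = True → True = True
t ↔ u = True ↔ True = True
u ⊕ (t ↔ u) = True ⊕ True = False
(u → t) ↔ (u ⊕ (t ↔ u)) = True ↔ False = False
t → u = True → True = True
(t → u) ∧ u = True ∧ True = True
((t → u) ∧ u) ∨ t = True ∨ True = True
(((t → u) ∧ u) ∨ t) ⊕ t = True ⊕ True = False
((u → t) ↔ (u ⊕ (t ↔ u))) → ((((t → u) ∧ u) ∨ t) ⊕ t) = False → False = True
((u ⊕ ((u → t) → (t → u))) ∨ (t → u)) ⊕ (((u → t) ↔ (u ⊕ (t ↔ u))) → ((((t → u) ∧ u) ∨ t) ⊕ t)) = True ⊕ True = False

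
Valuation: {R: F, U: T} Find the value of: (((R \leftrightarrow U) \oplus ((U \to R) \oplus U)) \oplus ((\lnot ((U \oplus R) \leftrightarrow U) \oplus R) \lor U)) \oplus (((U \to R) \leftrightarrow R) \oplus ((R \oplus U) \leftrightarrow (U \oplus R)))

F

R \leftrightarrow U = F \leftrightarrow T = F
U \to R = T \to F = F
(U \to R) \oplus U = F \oplus T = T
(R \leftrightarrow U) \oplus ((U \to R) \oplus U) = F \oplus T = T
U \oplus R = T \oplus F = T
(U \oplus R) \leftrightarrow U = T \leftrightarrow T = T
\lnot ((U \oplus R) \leftrightarrow U) = \lnot T = F
\lnot ((U \oplus R) \leftrightarrow U) \oplus R = F \oplus F = F
(\lnot ((U \oplus R) \leftrightarrow U) \oplus R) \lor U = F \lor T = T
((R \leftrightarrow U) \oplus ((U \to R) \oplus U)) \oplus ((\lnot ((U \oplus R) \leftrightarrow U) \oplus R) \lor U) = T \oplus T = F
U \to R = T \to F = F
(U \to R) \leftrightarrow R = F \leftrightarrow F = T
R \oplus U = F \oplus T = T
U \oplus R = T \oplus F = T
(R \oplus U) \leftrightarrow (U \oplus R) = T \leftrightarrow T = T
((U \to R) \leftrightarrow R) \oplus ((R \oplus U) \leftrightarrow (U \oplus R)) = T \oplus T = F
(((R \leftrightarrow U) \oplus ((U \to R) \oplus U)) \oplus ((\lnot ((U \oplus R) \leftrightarrow U) \oplus R) \lor U)) \oplus (((U \to R) \leftrightarrow R) \oplus ((R \oplus U) \leftrightarrow (U \oplus R))) = F \oplus F = F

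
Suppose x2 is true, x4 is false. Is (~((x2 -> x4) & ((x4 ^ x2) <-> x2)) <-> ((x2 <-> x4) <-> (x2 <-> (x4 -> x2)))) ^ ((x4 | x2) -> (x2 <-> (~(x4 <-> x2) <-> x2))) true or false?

T

x2 -> x4 = T -> F = F
x4 ^ x2 = F ^ T = T
(x4 ^ x2) <-> x2 = T <-> T = T
(x2 -> x4) & ((x4 ^ x2) <-> x2) = F & T = F
~((x2 -> x4) & ((x4 ^ x2) <-> x2)) = ~F = T
x2 <-> x4 = T <-> F = F
x4 -> x2 = F -> T = T
x2 <-> (x4 -> x2) = T <-> T = T
(x2 <-> x4) <-> (x2 <-> (x4 -> x2)) = F <-> T = F
~((x2 -> x4) & ((x4 ^ x2) <-> x2)) <-> ((x2 <-> x4) <-> (x2 <-> (x4 -> x2))) = T <-> F = F
x4 | x2 = F | T = T
x4 <-> x2 = F <-> T = F
~(x4 <-> x2) = ~F = T
~(x4 <-> x2) <-> x2 = T <-> T = T
x2 <-> (~(x4 <-> x2) <-> x2) = T <-> T = T
(x4 | x2) -> (x2 <-> (~(x4 <-> x2) <-> x2)) = T -> T = T
(~((x2 -> x4) & ((x4 ^ x2) <-> x2)) <-> ((x2 <-> x4) <-> (x2 <-> (x4 -> x2)))) ^ ((x4 | x2) -> (x2 <-> (~(x4 <-> x2) <-> x2))) = F ^ T = T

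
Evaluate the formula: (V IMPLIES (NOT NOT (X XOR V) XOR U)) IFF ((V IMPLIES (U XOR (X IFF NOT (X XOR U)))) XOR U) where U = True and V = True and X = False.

False

X XOR V = False XOR True = True
NOT (X XOR V) = NOT True = False
NOT NOT (X XOR V) = NOT False = True
NOT NOT (X XOR V) XOR U = True XOR True = False
V IMPLIES (NOT NOT (X XOR V) XOR U) = True IMPLIES False = False
X XOR U = False XOR True = True
NOT (X XOR U) = NOT True = False
X IFF NOT (X XOR U) = False IFF False = True
U XOR (X IFF NOT (X XOR U)) = True XOR True = False
V IMPLIES (U XOR (X IFF NOT (X XOR U))) = True IMPLIES False = False
(V IMPLIES (U XOR (X IFF NOT (X XOR U)))) XOR U = False XOR True = True
(V IMPLIES (NOT NOT (X XOR V) XOR U)) IFF ((V IMPLIES (U XOR (X IFF NOT (X XOR U)))) XOR U) = False IFF True = False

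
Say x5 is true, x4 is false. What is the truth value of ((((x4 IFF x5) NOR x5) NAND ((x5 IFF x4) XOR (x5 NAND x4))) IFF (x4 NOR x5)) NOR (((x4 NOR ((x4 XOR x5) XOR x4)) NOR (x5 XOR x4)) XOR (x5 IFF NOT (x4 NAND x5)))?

T

x4 IFF x5 = F IFF T = F
(x4 IFF x5) NOR x5 = F NOR T = F
x5 IFF x4 = T IFF F = F
x5 NAND x4 = T NAND F = T
(x5 IFF x4) XOR (x5 NAND x4) = F XOR T = T
((x4 IFF x5) NOR x5) NAND ((x5 IFF x4) XOR (x5 NAND x4)) = F NAND T = T
x4 NOR x5 = F NOR T = F
(((x4 IFF x5) NOR x5) NAND ((x5 IFF x4) XOR (x5 NAND x4))) IFF (x4 NOR x5) = T IFF F = F
x4 XOR x5 = F XOR T = T
(x4 XOR x5) XOR x4 = T XOR F = T
x4 NOR ((x4 XOR x5) XOR x4) = F NOR T = F
x5 XOR x4 = T XOR F = T
(x4 NOR ((x4 XOR x5) XOR x4)) NOR (x5 XOR x4) = F NOR T = F
x4 NAND x5 = F NAND T = T
NOT (x4 NAND x5) = NOT T = F
x5 IFF NOT (x4 NAND x5) = T IFF F = F
((x4 NOR ((x4 XOR x5) XOR x4)) NOR (x5 XOR x4)) XOR (x5 IFF NOT (x4 NAND x5)) = F XOR F = F
((((x4 IFF x5) NOR x5) NAND ((x5 IFF x4) XOR (x5 NAND x4))) IFF (x4 NOR x5)) NOR (((x4 NOR ((x4 XOR x5) XOR x4)) NOR (x5 XOR x4)) XOR (x5 IFF NOT (x4 NAND x5))) = F NOR F = T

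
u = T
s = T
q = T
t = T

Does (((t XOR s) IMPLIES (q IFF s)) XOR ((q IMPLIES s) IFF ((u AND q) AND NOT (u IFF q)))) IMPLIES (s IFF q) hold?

t XOR s = T XOR T = F
q IFF s = T IFF T = T
(t XOR s) IMPLIES (q IFF s) = F IMPLIES T = T
q IMPLIES s = T IMPLIES T = T
u AND q = T AND T = T
u IFF q = T IFF T = T
NOT (u IFF q) = NOT T = F
(u AND q) AND NOT (u IFF q) = T AND F = F
(q IMPLIES s) IFF ((u AND q) AND NOT (u IFF q)) = T IFF F = F
((t XOR s) IMPLIES (q IFF s)) XOR ((q IMPLIES s) IFF ((u AND q) AND NOT (u IFF q))) = T XOR F = T
s IFF q = T IFF T = T
(((t XOR s) IMPLIES (q IFF s)) XOR ((q IMPLIES s) IFF ((u AND q) AND NOT (u IFF q)))) IMPLIES (s IFF q) = T IMPLIES T = T

T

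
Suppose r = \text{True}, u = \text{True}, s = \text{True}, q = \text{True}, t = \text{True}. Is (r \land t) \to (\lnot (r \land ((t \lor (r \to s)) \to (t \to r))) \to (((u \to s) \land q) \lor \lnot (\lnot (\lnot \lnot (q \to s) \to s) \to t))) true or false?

Substituting r=\text{True}, u=\text{True}, s=\text{True}, q=\text{True}, t=\text{True}:
r \land t = \text{True} \land \text{True} = \text{True}
r \to s = \text{True} \to \text{True} = \text{True}
t \lor (r \to s) = \text{True} \lor \text{True} = \text{True}
t \to r = \text{True} \to \text{True} = \text{True}
(t \lor (r \to s)) \to (t \to r) = \text{True} \to \text{True} = \text{True}
r \land ((t \lor (r \to s)) \to (t \to r)) = \text{True} \land \text{True} = \text{True}
\lnot (r \land ((t \lor (r \to s)) \to (t \to r))) = \lnot \text{True} = \text{False}
u \to s = \text{True} \to \text{True} = \text{True}
(u \to s) \land q = \text{True} \land \text{True} = \text{True}
q \to s = \text{True} \to \text{True} = \text{True}
\lnot (q \to s) = \lnot \text{True} = \text{False}
\lnot \lnot (q \to s) = \lnot \text{False} = \text{True}
\lnot \lnot (q \to s) \to s = \text{True} \to \text{True} = \text{True}
\lnot (\lnot \lnot (q \to s) \to s) = \lnot \text{True} = \text{False}
\lnot (\lnot \lnot (q \to s) \to s) \to t = \text{False} \to \text{True} = \text{True}
\lnot (\lnot (\lnot \lnot (q \to s) \to s) \to t) = \lnot \text{True} = \text{False}
((u \to s) \land q) \lor \lnot (\lnot (\lnot \lnot (q \to s) \to s) \to t) = \text{True} \lor \text{False} = \text{True}
\lnot (r \land ((t \lor (r \to s)) \to (t \to r))) \to (((u \to s) \land q) \lor \lnot (\lnot (\lnot \lnot (q \to s) \to s) \to t)) = \text{False} \to \text{True} = \text{True}
(r \land t) \to (\lnot (r \land ((t \lor (r \to s)) \to (t \to r))) \to (((u \to s) \land q) \lor \lnot (\lnot (\lnot \lnot (q \to s) \to s) \to t))) = \text{True} \to \text{True} = \text{True}

\text{True}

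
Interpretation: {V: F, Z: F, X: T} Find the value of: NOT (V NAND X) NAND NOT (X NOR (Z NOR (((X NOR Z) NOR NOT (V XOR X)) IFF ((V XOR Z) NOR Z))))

T

V NAND X = F NAND T = T
NOT (V NAND X) = NOT T = F
X NOR Z = T NOR F = F
V XOR X = F XOR T = T
NOT (V XOR X) = NOT T = F
(X NOR Z) NOR NOT (V XOR X) = F NOR F = T
V XOR Z = F XOR F = F
(V XOR Z) NOR Z = F NOR F = T
((X NOR Z) NOR NOT (V XOR X)) IFF ((V XOR Z) NOR Z) = T IFF T = T
Z NOR (((X NOR Z) NOR NOT (V XOR X)) IFF ((V XOR Z) NOR Z)) = F NOR T = F
X NOR (Z NOR (((X NOR Z) NOR NOT (V XOR X)) IFF ((V XOR Z) NOR Z))) = T NOR F = F
NOT (X NOR (Z NOR (((X NOR Z) NOR NOT (V XOR X)) IFF ((V XOR Z) NOR Z)))) = NOT F = T
NOT (V NAND X) NAND NOT (X NOR (Z NOR (((X NOR Z) NOR NOT (V XOR X)) IFF ((V XOR Z) NOR Z)))) = F NAND T = T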